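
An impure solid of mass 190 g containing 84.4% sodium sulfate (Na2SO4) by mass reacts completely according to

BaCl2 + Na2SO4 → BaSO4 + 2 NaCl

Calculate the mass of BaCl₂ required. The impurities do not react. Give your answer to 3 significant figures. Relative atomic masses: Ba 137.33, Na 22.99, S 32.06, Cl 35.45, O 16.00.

Mass of pure Na2SO4 = 190 g × 0.844 = 160.4 g.
M(Na2SO4) = 2(22.99) + 32.06 + 4(16.00) = 142.04 g/mol.
M(BaCl2) = 137.33 + 2(35.45) = 208.23 g/mol.
n(Na2SO4) = 160.4 g / 142.04 g/mol = 1.129 mol.
From the equation the Na2SO4:BaCl2 mole ratio is 1:1, so n(BaCl2) = 1.129 × 1/1 = 1.129 mol.
Mass of BaCl2 = 1.129 mol × 208.23 g/mol = 235.1 g.

235 g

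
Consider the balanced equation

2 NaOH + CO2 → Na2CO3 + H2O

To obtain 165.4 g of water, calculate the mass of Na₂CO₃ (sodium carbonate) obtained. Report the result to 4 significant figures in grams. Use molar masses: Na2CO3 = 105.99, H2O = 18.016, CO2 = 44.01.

n(H2O) = 165.40 g / 18.016 g/mol = 9.1807 mol.
From the equation the H2O:Na2CO3 mole ratio is 1:1, so n(Na2CO3) = 9.1807 × 1/1 = 9.1807 mol.
Mass of Na2CO3 = 9.1807 mol × 105.99 g/mol = 973.07 g.

973.1 g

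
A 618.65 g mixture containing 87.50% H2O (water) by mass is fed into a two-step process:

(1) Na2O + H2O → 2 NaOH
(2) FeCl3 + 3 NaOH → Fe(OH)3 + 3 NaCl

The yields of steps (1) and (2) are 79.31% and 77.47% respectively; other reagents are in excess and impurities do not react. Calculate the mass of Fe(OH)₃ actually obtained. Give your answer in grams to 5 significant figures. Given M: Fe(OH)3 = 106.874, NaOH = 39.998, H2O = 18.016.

Pure H2O = 618.65 × 0.8750 = 541.319 g.
n(H2O) = 541.319 / 18.016 = 30.0466 mol.
Step 1 (H2O:NaOH = 1:2): theoretical n(NaOH) = 60.0931 mol; at 79.31% yield, n(NaOH) = 47.6598 mol.
Step 2 (NaOH:Fe(OH)3 = 3:1): theoretical n(Fe(OH)3) = 15.8866 mol, so theoretical mass = 15.8866 × 106.874 = 1697.87 g.
At 77.47% yield, actual mass of Fe(OH)3 = 1697.87 × 0.7747 = 1315.34 g.

1315.3 g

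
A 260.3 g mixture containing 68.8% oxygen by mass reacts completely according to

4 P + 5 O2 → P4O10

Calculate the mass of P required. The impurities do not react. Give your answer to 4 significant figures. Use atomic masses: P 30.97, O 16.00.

138.7 g

Mass of pure O2 = 260.3 g × 0.688 = 179.09 g.
M(O2) = 2(16.00) = 32.00 g/mol.
M(P) = 30.97 g/mol.
n(O2) = 179.09 g / 32.00 g/mol = 5.5964 mol.
From the equation the O2:P mole ratio is 5:4, so n(P) = 5.5964 × 4/5 = 4.4772 mol.
Mass of P = 4.4772 mol × 30.97 g/mol = 138.66 g.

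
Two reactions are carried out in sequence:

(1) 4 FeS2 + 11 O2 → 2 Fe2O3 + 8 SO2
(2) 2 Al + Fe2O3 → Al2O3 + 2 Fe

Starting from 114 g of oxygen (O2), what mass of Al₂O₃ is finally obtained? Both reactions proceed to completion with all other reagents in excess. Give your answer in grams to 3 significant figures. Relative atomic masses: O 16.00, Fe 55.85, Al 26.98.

66.0 g

M(O2) = 2(16.00) = 32.00 g/mol.
M(Al2O3) = 2(26.98) + 3(16.00) = 101.96 g/mol.
n(O2) = 114.0 / 32.00 = 3.562 mol.
Step 1 gives a 11:2 ratio of O2 to Fe2O3, so n(Fe2O3) = 0.6477 mol.
In step 2 the Fe2O3:Al2O3 ratio is 1:1, so n(Al2O3) = 0.6477 mol.
Mass of Al2O3 = 0.6477 × 101.96 = 66.04 g.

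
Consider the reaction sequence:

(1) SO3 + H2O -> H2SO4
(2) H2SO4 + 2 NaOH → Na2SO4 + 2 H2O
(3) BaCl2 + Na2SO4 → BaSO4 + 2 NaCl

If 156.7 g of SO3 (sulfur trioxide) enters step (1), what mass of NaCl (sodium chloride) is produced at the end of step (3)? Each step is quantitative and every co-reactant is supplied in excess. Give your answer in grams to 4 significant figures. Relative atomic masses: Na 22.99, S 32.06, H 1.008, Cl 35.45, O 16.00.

228.8 g

M(SO3) = 32.06 + 3(16.00) = 80.06 g/mol.
M(NaCl) = 22.99 + 35.45 = 58.44 g/mol.
n(SO3) = 156.7 / 80.06 = 1.9573 mol.
Reaction (1): SO3→H2SO4 ratio 1:1 ⇒ n(H2SO4) = 1.9573 mol.
Reaction (2): H2SO4→Na2SO4 ratio 1:1 ⇒ n(Na2SO4) = 1.9573 mol.
Reaction (3): Na2SO4→NaCl ratio 1:2 ⇒ n(NaCl) = 3.9146 mol.
Mass of NaCl = 3.9146 × 58.44 = 228.77 g.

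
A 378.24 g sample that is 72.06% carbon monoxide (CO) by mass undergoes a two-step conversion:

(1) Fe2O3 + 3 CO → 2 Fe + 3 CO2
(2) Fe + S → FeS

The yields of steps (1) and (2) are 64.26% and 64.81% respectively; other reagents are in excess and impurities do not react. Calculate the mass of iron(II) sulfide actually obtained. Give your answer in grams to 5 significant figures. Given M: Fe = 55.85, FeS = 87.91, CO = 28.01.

237.51 g

Pure CO = 378.24 × 0.7206 = 272.560 g.
n(CO) = 272.560 / 28.01 = 9.73080 mol.
Step 1 (CO:Fe = 3:2): theoretical n(Fe) = 6.48720 mol; at 64.26% yield, n(Fe) = 4.16868 mol.
Step 2 (Fe:FeS = 1:1): theoretical n(FeS) = 4.16868 mol, so theoretical mass = 4.16868 × 87.91 = 366.468 g.
At 64.81% yield, actual mass of FeS = 366.468 × 0.6481 = 237.508 g.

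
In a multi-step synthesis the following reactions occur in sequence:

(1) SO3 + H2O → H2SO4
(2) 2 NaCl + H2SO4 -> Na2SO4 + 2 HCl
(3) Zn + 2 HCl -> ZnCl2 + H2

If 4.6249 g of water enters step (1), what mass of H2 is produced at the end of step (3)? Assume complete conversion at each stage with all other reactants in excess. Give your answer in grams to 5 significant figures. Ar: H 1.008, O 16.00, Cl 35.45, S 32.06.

M(H2O) = 2(1.008) + 16.00 = 18.016 g/mol.
M(H2) = 2(1.008) = 2.016 g/mol.
n(H2O) = 4.6249 / 18.016 = 0.256711 mol.
Reaction (1): H2O→H2SO4 ratio 1:1 ⇒ n(H2SO4) = 0.256711 mol.
Reaction (2): H2SO4→HCl ratio 1:2 ⇒ n(HCl) = 0.513421 mol.
Reaction (3): HCl→H2 ratio 2:1 ⇒ n(H2) = 0.256711 mol.
Mass of H2 = 0.256711 × 2.016 = 0.517529 g.

0.51753 g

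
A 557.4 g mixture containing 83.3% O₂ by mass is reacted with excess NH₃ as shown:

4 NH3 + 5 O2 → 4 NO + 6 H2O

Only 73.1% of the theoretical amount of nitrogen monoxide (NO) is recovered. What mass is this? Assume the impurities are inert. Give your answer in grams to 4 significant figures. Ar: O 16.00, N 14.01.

Pure O2 available = 557.4 g × 0.833 = 464.31 g.
M(O2) = 2(16.00) = 32.00 g/mol.
M(NO) = 14.01 + 16.00 = 30.01 g/mol.
n(O2) = 464.31 g / 32.00 g/mol = 14.510 mol.
From the equation the O2:NO mole ratio is 5:4, so n(NO) = 14.510 × 4/5 = 11.608 mol.
Mass of NO = 11.608 mol × 30.01 g/mol = 348.35 g.
Actual mass collected = 348.35 g × 0.731 = 254.65 g.

254.6 g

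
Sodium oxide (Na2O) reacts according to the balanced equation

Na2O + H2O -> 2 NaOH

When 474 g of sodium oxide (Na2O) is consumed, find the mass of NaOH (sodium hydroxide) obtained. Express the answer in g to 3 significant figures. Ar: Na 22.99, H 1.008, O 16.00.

612 g

M(Na2O) = 2(22.99) + 16.00 = 61.98 g/mol.
M(NaOH) = 22.99 + 16.00 + 1.008 = 39.998 g/mol.
n(Na2O) = 474.0 g / 61.98 g/mol = 7.648 mol.
From the equation the Na2O:NaOH mole ratio is 1:2, so n(NaOH) = 7.648 × 2/1 = 15.30 mol.
Mass of NaOH = 15.30 mol × 39.998 g/mol = 611.8 g.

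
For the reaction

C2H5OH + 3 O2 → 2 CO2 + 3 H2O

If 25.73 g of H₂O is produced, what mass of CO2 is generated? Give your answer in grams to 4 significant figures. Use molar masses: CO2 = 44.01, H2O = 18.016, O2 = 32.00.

n(H2O) = 25.730 g / 18.016 g/mol = 1.4282 mol.
From the equation the H2O:CO2 mole ratio is 3:2, so n(CO2) = 1.4282 × 2/3 = 0.95212 mol.
Mass of CO2 = 0.95212 mol × 44.01 g/mol = 41.903 g.

41.90 g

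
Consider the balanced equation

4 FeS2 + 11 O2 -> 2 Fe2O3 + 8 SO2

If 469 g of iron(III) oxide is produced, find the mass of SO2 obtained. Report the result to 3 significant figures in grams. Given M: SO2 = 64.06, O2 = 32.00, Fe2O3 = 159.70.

753 g

n(Fe2O3) = 469.0 g / 159.70 g/mol = 2.937 mol.
From the equation the Fe2O3:SO2 mole ratio is 2:8, so n(SO2) = 2.937 × 8/2 = 11.75 mol.
Mass of SO2 = 11.75 mol × 64.06 g/mol = 752.5 g.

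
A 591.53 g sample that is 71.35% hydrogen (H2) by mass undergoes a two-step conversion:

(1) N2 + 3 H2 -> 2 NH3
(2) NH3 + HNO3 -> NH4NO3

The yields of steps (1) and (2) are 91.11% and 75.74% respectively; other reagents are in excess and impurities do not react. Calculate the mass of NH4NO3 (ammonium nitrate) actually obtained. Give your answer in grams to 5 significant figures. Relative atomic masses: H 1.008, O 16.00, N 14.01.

Pure H2 = 591.53 × 0.7135 = 422.057 g.
M(H2) = 2(1.008) = 2.016 g/mol.
M(NH4NO3) = 2(14.01) + 4(1.008) + 3(16.00) = 80.052 g/mol.
n(H2) = 422.057 / 2.016 = 209.353 mol.
Step 1 (H2:NH3 = 3:2): theoretical n(NH3) = 139.569 mol; at 91.11% yield, n(NH3) = 127.161 mol.
Step 2 (NH3:NH4NO3 = 1:1): theoretical n(NH4NO3) = 127.161 mol, so theoretical mass = 127.161 × 80.052 = 10179.5 g.
At 75.74% yield, actual mass of NH4NO3 = 10179.5 × 0.7574 = 7709.97 g.

7710.0 g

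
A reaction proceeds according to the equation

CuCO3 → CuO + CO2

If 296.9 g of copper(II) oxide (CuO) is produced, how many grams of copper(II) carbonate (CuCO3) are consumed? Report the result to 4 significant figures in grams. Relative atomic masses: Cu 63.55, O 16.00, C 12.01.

461.2 g

M(CuO) = 63.55 + 16.00 = 79.55 g/mol.
M(CuCO3) = 63.55 + 12.01 + 3(16.00) = 123.56 g/mol.
n(CuO) = 296.90 g / 79.55 g/mol = 3.7322 mol.
From the equation the CuO:CuCO3 mole ratio is 1:1, so n(CuCO3) = 3.7322 × 1/1 = 3.7322 mol.
Mass of CuCO3 = 3.7322 mol × 123.56 g/mol = 461.16 g.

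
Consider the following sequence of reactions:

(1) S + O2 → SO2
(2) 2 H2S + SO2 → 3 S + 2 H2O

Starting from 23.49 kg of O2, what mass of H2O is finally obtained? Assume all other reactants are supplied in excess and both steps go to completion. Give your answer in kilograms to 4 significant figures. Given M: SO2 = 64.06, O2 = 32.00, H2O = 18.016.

23.49 kg = 23490 g.
n(O2) = 23490 / 32.00 = 734.06 mol.
Step 1 gives a 1:1 ratio of O2 to SO2, so n(SO2) = 734.06 mol.
In step 2 the SO2:H2O ratio is 1:2, so n(H2O) = 1468.1 mol.
Mass of H2O = 1468.1 × 18.016 = 26450 g = 26.45 kg.

26.45 kg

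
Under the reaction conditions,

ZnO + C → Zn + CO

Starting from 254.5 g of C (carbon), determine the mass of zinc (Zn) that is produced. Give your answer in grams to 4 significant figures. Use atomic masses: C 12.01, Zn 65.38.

1385 g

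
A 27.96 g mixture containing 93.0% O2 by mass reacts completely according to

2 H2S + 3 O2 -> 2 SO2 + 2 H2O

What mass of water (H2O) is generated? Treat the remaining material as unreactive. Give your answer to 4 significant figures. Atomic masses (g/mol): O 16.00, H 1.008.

Mass of pure O2 = 27.96 g × 0.930 = 26.003 g.
M(O2) = 2(16.00) = 32.00 g/mol.
M(H2O) = 2(1.008) + 16.00 = 18.016 g/mol.
n(O2) = 26.003 g / 32.00 g/mol = 0.81259 mol.
From the equation the O2:H2O mole ratio is 3:2, so n(H2O) = 0.81259 × 2/3 = 0.54173 mol.
Mass of H2O = 0.54173 mol × 18.016 g/mol = 9.7597 g.

9.760 g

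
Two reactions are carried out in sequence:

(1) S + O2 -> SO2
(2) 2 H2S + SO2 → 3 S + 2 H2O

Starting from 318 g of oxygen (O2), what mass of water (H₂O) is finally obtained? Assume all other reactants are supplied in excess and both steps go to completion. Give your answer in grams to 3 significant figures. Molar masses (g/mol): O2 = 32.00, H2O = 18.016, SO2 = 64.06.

n(O2) = 318.0 / 32.00 = 9.938 mol.
Step 1 gives a 1:1 ratio of O2 to SO2, so n(SO2) = 9.938 mol.
In step 2 the SO2:H2O ratio is 1:2, so n(H2O) = 19.88 mol.
Mass of H2O = 19.88 × 18.016 = 358.1 g.

358 g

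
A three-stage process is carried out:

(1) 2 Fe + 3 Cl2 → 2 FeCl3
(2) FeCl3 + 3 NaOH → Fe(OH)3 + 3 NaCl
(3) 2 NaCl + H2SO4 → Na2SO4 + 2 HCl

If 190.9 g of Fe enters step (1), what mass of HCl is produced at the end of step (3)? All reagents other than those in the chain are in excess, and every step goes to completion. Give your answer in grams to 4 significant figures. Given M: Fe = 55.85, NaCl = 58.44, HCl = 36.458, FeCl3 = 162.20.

n(Fe) = 190.9 / 55.85 = 3.4181 mol.
Reaction (1): Fe→FeCl3 ratio 2:2 ⇒ n(FeCl3) = 3.4181 mol.
Reaction (2): FeCl3→NaCl ratio 1:3 ⇒ n(NaCl) = 10.254 mol.
Reaction (3): NaCl→HCl ratio 2:2 ⇒ n(HCl) = 10.254 mol.
Mass of HCl = 10.254 × 36.458 = 373.85 g.

373.8 g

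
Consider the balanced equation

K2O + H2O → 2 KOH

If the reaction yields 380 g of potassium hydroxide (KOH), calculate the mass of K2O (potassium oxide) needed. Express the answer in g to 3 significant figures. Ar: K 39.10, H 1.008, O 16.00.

319 g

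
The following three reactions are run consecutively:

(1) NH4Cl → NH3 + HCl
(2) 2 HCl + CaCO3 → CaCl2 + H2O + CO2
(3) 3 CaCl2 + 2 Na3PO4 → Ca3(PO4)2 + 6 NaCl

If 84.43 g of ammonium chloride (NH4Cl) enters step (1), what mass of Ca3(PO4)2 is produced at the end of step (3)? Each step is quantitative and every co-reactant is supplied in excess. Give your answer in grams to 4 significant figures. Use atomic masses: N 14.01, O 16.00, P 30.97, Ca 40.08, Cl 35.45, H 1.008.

M(NH4Cl) = 14.01 + 4(1.008) + 35.45 = 53.492 g/mol.
M(Ca3(PO4)2) = 3(40.08) + 2(30.97) + 8(16.00) = 310.18 g/mol.
n(NH4Cl) = 84.43 / 53.492 = 1.5784 mol.
Reaction (1): NH4Cl→HCl ratio 1:1 ⇒ n(HCl) = 1.5784 mol.
Reaction (2): HCl→CaCl2 ratio 2:1 ⇒ n(CaCl2) = 0.78918 mol.
Reaction (3): CaCl2→Ca3(PO4)2 ratio 3:1 ⇒ n(Ca3(PO4)2) = 0.26306 mol.
Mass of Ca3(PO4)2 = 0.26306 × 310.18 = 81.596 g.

81.60 g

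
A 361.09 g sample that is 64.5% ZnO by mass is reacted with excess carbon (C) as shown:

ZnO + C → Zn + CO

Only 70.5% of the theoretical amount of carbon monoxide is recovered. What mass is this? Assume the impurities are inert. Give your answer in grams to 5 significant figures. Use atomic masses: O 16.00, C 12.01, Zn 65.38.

Pure ZnO available = 361.09 g × 0.645 = 232.903 g.
M(ZnO) = 65.38 + 16.00 = 81.38 g/mol.
M(CO) = 12.01 + 16.00 = 28.01 g/mol.
n(ZnO) = 232.903 g / 81.38 g/mol = 2.86192 mol.
From the equation the ZnO:CO mole ratio is 1:1, so n(CO) = 2.86192 × 1/1 = 2.86192 mol.
Mass of CO = 2.86192 mol × 28.01 g/mol = 80.1624 g.
Actual mass collected = 80.1624 g × 0.705 = 56.5145 g.

56.514 g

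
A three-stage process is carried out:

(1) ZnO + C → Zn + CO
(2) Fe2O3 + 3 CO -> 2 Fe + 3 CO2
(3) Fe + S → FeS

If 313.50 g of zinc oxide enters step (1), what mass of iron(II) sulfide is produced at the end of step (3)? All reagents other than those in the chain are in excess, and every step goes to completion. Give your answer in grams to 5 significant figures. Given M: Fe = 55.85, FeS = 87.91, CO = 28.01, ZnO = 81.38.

n(ZnO) = 313.50 / 81.38 = 3.85230 mol.
Reaction (1): ZnO→CO ratio 1:1 ⇒ n(CO) = 3.85230 mol.
Reaction (2): CO→Fe ratio 3:2 ⇒ n(Fe) = 2.56820 mol.
Reaction (3): Fe→FeS ratio 1:1 ⇒ n(FeS) = 2.56820 mol.
Mass of FeS = 2.56820 × 87.91 = 225.770 g.

225.77 g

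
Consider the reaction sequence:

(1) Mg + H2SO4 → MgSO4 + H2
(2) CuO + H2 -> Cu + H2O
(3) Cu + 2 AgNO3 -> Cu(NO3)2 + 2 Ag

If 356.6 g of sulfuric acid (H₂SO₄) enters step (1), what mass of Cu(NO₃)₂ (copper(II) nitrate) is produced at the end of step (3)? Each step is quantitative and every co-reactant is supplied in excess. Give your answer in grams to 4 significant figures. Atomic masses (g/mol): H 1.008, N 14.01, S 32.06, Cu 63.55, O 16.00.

682.0 g

M(H2SO4) = 2(1.008) + 32.06 + 4(16.00) = 98.076 g/mol.
M(Cu(NO3)2) = 63.55 + 2(14.01) + 6(16.00) = 187.57 g/mol.
n(H2SO4) = 356.6 / 98.076 = 3.6360 mol.
Reaction (1): H2SO4→H2 ratio 1:1 ⇒ n(H2) = 3.6360 mol.
Reaction (2): H2→Cu ratio 1:1 ⇒ n(Cu) = 3.6360 mol.
Reaction (3): Cu→Cu(NO3)2 ratio 1:1 ⇒ n(Cu(NO3)2) = 3.6360 mol.
Mass of Cu(NO3)2 = 3.6360 × 187.57 = 682.00 g.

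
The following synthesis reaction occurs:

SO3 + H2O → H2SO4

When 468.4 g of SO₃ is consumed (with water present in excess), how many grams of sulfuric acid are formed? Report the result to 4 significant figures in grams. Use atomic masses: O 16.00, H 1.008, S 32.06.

M(SO3) = 32.06 + 3(16.00) = 80.06 g/mol.
M(H2SO4) = 2(1.008) + 32.06 + 4(16.00) = 98.076 g/mol.
n(SO3) = 468.40 g / 80.06 g/mol = 5.8506 mol.
From the equation the SO3:H2SO4 mole ratio is 1:1, so n(H2SO4) = 5.8506 × 1/1 = 5.8506 mol.
Mass of H2SO4 = 5.8506 mol × 98.076 g/mol = 573.80 g.

573.8 g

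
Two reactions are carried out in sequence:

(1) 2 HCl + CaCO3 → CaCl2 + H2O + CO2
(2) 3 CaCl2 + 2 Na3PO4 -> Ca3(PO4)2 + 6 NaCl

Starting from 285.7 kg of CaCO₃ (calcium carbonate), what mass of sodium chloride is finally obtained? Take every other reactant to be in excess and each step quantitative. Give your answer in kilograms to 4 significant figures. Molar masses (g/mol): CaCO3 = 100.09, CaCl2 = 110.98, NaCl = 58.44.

285.7 kg = 285700 g.
n(CaCO3) = 285700 / 100.09 = 2854.4 mol.
Step 1 gives a 1:1 ratio of CaCO3 to CaCl2, so n(CaCl2) = 2854.4 mol.
In step 2 the CaCl2:NaCl ratio is 3:6, so n(NaCl) = 5708.9 mol.
Mass of NaCl = 5708.9 × 58.44 = 333630 g = 333.6 kg.

333.6 kg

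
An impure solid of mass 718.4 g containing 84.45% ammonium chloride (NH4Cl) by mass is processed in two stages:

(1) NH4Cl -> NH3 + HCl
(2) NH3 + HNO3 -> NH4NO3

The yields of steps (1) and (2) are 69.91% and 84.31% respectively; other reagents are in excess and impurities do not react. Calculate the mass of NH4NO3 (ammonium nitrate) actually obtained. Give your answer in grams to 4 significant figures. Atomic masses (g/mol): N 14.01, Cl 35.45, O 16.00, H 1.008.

535.1 g

Pure NH4Cl = 718.4 × 0.8445 = 606.69 g.
M(NH4Cl) = 14.01 + 4(1.008) + 35.45 = 53.492 g/mol.
M(NH4NO3) = 2(14.01) + 4(1.008) + 3(16.00) = 80.052 g/mol.
n(NH4Cl) = 606.69 / 53.492 = 11.342 mol.
Step 1 (NH4Cl:NH3 = 1:1): theoretical n(NH3) = 11.342 mol; at 69.91% yield, n(NH3) = 7.9290 mol.
Step 2 (NH3:NH4NO3 = 1:1): theoretical n(NH4NO3) = 7.9290 mol, so theoretical mass = 7.9290 × 80.052 = 634.73 g.
At 84.31% yield, actual mass of NH4NO3 = 634.73 × 0.8431 = 535.14 g.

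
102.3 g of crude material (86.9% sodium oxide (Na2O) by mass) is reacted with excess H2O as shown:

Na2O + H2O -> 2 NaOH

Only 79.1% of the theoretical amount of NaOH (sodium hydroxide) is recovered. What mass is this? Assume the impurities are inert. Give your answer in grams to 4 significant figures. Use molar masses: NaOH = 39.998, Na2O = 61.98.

90.76 g

Pure Na2O available = 102.3 g × 0.869 = 88.899 g.
n(Na2O) = 88.899 g / 61.98 g/mol = 1.4343 mol.
From the equation the Na2O:NaOH mole ratio is 1:2, so n(NaOH) = 1.4343 × 2/1 = 2.8686 mol.
Mass of NaOH = 2.8686 mol × 39.998 g/mol = 114.74 g.
Actual mass collected = 114.74 g × 0.791 = 90.759 g.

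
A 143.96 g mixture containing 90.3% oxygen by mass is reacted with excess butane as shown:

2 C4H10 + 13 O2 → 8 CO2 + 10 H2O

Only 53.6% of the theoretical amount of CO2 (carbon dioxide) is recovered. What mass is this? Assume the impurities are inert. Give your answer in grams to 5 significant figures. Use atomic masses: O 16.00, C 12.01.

58.972 g

Pure O2 available = 143.96 g × 0.903 = 129.996 g.
M(O2) = 2(16.00) = 32.00 g/mol.
M(CO2) = 12.01 + 2(16.00) = 44.01 g/mol.
n(O2) = 129.996 g / 32.00 g/mol = 4.06237 mol.
From the equation the O2:CO2 mole ratio is 13:8, so n(CO2) = 4.06237 × 8/13 = 2.49992 mol.
Mass of CO2 = 2.49992 mol × 44.01 g/mol = 110.022 g.
Actual mass collected = 110.022 g × 0.536 = 58.9715 g.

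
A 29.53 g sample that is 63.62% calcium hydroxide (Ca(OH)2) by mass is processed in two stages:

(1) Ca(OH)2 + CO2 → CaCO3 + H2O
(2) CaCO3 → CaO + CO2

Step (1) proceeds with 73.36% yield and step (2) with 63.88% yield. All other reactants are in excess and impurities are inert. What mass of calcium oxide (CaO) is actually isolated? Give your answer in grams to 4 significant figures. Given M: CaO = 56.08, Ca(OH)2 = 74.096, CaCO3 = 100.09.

Pure Ca(OH)2 = 29.53 × 0.6362 = 18.787 g.
n(Ca(OH)2) = 18.787 / 74.096 = 0.25355 mol.
Step 1 (Ca(OH)2:CaCO3 = 1:1): theoretical n(CaCO3) = 0.25355 mol; at 73.36% yield, n(CaCO3) = 0.18600 mol.
Step 2 (CaCO3:CaO = 1:1): theoretical n(CaO) = 0.18600 mol, so theoretical mass = 0.18600 × 56.08 = 10.431 g.
At 63.88% yield, actual mass of CaO = 10.431 × 0.6388 = 6.6634 g.

6.663 g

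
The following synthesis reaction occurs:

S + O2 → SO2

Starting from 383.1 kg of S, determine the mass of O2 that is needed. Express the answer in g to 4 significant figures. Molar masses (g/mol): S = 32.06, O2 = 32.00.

382400 g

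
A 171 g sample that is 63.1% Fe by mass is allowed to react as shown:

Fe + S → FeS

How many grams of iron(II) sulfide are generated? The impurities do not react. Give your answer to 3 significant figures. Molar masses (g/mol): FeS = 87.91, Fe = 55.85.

Mass of pure Fe = 171 g × 0.631 = 107.9 g.
n(Fe) = 107.9 g / 55.85 g/mol = 1.932 mol.
From the equation the Fe:FeS mole ratio is 1:1, so n(FeS) = 1.932 × 1/1 = 1.932 mol.
Mass of FeS = 1.932 mol × 87.91 g/mol = 169.8 g.

170 g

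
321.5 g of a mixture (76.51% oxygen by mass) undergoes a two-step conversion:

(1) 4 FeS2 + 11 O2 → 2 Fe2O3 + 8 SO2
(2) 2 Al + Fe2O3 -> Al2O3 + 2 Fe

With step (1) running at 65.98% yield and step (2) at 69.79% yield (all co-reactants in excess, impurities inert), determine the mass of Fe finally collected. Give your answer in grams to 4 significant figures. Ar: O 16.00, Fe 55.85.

71.89 g

Pure O2 = 321.5 × 0.7651 = 245.98 g.
M(O2) = 2(16.00) = 32.00 g/mol.
M(Fe) = 55.85 g/mol.
n(O2) = 245.98 / 32.00 = 7.6869 mol.
Step 1 (O2:Fe2O3 = 11:2): theoretical n(Fe2O3) = 1.3976 mol; at 65.98% yield, n(Fe2O3) = 0.92214 mol.
Step 2 (Fe2O3:Fe = 1:2): theoretical n(Fe) = 1.8443 mol, so theoretical mass = 1.8443 × 55.85 = 103.00 g.
At 69.79% yield, actual mass of Fe = 103.00 × 0.6979 = 71.886 g.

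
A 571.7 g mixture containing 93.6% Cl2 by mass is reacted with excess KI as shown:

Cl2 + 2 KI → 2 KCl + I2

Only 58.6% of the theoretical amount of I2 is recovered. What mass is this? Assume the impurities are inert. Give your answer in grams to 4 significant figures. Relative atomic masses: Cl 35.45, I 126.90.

1123 g

Pure Cl2 available = 571.7 g × 0.936 = 535.11 g.
M(Cl2) = 2(35.45) = 70.90 g/mol.
M(I2) = 2(126.90) = 253.80 g/mol.
n(Cl2) = 535.11 g / 70.90 g/mol = 7.5474 mol.
From the equation the Cl2:I2 mole ratio is 1:1, so n(I2) = 7.5474 × 1/1 = 7.5474 mol.
Mass of I2 = 7.5474 mol × 253.80 g/mol = 1915.5 g.
Actual mass collected = 1915.5 g × 0.586 = 1122.5 g.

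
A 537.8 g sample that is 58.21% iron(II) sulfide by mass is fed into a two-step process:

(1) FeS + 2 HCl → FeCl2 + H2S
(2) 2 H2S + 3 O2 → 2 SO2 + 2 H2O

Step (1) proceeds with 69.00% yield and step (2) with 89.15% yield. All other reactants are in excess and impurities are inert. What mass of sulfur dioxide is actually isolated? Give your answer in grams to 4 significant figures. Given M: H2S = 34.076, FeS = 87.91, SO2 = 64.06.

140.3 g

Pure FeS = 537.8 × 0.5821 = 313.05 g.
n(FeS) = 313.05 / 87.91 = 3.5611 mol.
Step 1 (FeS:H2S = 1:1): theoretical n(H2S) = 3.5611 mol; at 69.00% yield, n(H2S) = 2.4571 mol.
Step 2 (H2S:SO2 = 2:2): theoretical n(SO2) = 2.4571 mol, so theoretical mass = 2.4571 × 64.06 = 157.40 g.
At 89.15% yield, actual mass of SO2 = 157.40 × 0.8915 = 140.33 g.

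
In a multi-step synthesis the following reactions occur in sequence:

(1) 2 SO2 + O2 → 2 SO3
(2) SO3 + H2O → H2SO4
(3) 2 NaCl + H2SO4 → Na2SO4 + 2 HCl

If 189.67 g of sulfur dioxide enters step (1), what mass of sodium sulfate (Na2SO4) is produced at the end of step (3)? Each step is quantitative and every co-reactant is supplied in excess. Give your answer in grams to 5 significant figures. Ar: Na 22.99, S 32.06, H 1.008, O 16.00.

420.55 g

M(SO2) = 32.06 + 2(16.00) = 64.06 g/mol.
M(Na2SO4) = 2(22.99) + 32.06 + 4(16.00) = 142.04 g/mol.
n(SO2) = 189.67 / 64.06 = 2.96082 mol.
Reaction (1): SO2→SO3 ratio 2:2 ⇒ n(SO3) = 2.96082 mol.
Reaction (2): SO3→H2SO4 ratio 1:1 ⇒ n(H2SO4) = 2.96082 mol.
Reaction (3): H2SO4→Na2SO4 ratio 1:1 ⇒ n(Na2SO4) = 2.96082 mol.
Mass of Na2SO4 = 2.96082 × 142.04 = 420.555 g.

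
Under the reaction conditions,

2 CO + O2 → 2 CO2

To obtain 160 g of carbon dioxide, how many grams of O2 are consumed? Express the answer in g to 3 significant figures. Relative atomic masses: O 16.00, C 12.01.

M(CO2) = 12.01 + 2(16.00) = 44.01 g/mol.
M(O2) = 2(16.00) = 32.00 g/mol.
n(CO2) = 160.0 g / 44.01 g/mol = 3.636 mol.
From the equation the CO2:O2 mole ratio is 2:1, so n(O2) = 3.636 × 1/2 = 1.818 mol.
Mass of O2 = 1.818 mol × 32.00 g/mol = 58.17 g.

58.2 g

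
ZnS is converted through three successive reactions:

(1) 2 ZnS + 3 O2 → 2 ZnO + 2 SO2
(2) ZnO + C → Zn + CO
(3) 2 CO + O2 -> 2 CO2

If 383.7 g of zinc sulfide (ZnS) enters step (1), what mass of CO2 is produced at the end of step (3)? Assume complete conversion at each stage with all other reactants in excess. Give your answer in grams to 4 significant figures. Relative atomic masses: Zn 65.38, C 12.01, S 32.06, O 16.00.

M(ZnS) = 65.38 + 32.06 = 97.44 g/mol.
M(CO2) = 12.01 + 2(16.00) = 44.01 g/mol.
n(ZnS) = 383.7 / 97.44 = 3.9378 mol.
Reaction (1): ZnS→ZnO ratio 2:2 ⇒ n(ZnO) = 3.9378 mol.
Reaction (2): ZnO→CO ratio 1:1 ⇒ n(CO) = 3.9378 mol.
Reaction (3): CO→CO2 ratio 2:2 ⇒ n(CO2) = 3.9378 mol.
Mass of CO2 = 3.9378 × 44.01 = 173.30 g.

173.3 g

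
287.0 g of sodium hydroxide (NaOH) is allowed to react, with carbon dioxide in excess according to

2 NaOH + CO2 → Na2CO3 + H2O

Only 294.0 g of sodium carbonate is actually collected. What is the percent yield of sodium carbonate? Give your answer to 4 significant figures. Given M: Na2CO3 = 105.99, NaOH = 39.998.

n(NaOH) = 287.00 g / 39.998 g/mol = 7.1754 mol.
From the equation the NaOH:Na2CO3 mole ratio is 2:1, so n(Na2CO3) = 7.1754 × 1/2 = 3.5877 mol.
Mass of Na2CO3 = 3.5877 mol × 105.99 g/mol = 380.26 g.
This is the theoretical yield. Percent yield = 294.0 g / 380.26 g × 100% = 77.316%.

77.32 %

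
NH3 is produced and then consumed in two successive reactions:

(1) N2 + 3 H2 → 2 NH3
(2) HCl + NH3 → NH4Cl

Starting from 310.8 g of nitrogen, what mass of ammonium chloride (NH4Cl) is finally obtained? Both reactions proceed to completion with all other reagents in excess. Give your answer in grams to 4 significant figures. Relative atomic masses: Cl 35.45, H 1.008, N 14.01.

1187 g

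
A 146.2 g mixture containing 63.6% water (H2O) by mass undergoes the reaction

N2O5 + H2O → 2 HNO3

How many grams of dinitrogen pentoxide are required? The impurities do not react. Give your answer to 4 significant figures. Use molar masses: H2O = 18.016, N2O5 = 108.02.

557.5 g

Mass of pure H2O = 146.2 g × 0.636 = 92.983 g.
n(H2O) = 92.983 g / 18.016 g/mol = 5.1611 mol.
From the equation the H2O:N2O5 mole ratio is 1:1, so n(N2O5) = 5.1611 × 1/1 = 5.1611 mol.
Mass of N2O5 = 5.1611 mol × 108.02 g/mol = 557.51 g.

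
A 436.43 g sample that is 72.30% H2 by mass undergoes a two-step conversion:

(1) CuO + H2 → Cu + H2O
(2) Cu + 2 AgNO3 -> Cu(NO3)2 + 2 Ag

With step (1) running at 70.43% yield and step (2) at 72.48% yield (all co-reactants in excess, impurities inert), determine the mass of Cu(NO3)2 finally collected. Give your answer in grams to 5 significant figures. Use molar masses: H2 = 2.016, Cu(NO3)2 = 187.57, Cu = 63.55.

Pure H2 = 436.43 × 0.7230 = 315.539 g.
n(H2) = 315.539 / 2.016 = 156.517 mol.
Step 1 (H2:Cu = 1:1): theoretical n(Cu) = 156.517 mol; at 70.43% yield, n(Cu) = 110.235 mol.
Step 2 (Cu:Cu(NO3)2 = 1:1): theoretical n(Cu(NO3)2) = 110.235 mol, so theoretical mass = 110.235 × 187.57 = 20676.8 g.
At 72.48% yield, actual mass of Cu(NO3)2 = 20676.8 × 0.7248 = 14986.5 g.

14987 g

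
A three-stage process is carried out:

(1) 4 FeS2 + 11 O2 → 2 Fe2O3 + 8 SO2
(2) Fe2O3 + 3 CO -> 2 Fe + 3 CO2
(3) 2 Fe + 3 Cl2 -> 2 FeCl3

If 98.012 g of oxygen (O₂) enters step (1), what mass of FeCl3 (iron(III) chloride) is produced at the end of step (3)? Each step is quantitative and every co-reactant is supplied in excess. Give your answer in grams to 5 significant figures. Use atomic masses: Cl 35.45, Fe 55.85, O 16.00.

M(O2) = 2(16.00) = 32.00 g/mol.
M(FeCl3) = 55.85 + 3(35.45) = 162.20 g/mol.
n(O2) = 98.012 / 32.00 = 3.06288 mol.
Reaction (1): O2→Fe2O3 ratio 11:2 ⇒ n(Fe2O3) = 0.556886 mol.
Reaction (2): Fe2O3→Fe ratio 1:2 ⇒ n(Fe) = 1.11377 mol.
Reaction (3): Fe→FeCl3 ratio 2:2 ⇒ n(FeCl3) = 1.11377 mol.
Mass of FeCl3 = 1.11377 × 162.20 = 180.654 g.

180.65 g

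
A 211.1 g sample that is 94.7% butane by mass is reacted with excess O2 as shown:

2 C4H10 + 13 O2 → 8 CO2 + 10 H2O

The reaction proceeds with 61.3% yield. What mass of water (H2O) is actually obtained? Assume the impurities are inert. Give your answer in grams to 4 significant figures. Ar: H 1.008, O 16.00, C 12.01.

Pure C4H10 available = 211.1 g × 0.947 = 199.91 g.
M(C4H10) = 4(12.01) + 10(1.008) = 58.12 g/mol.
M(H2O) = 2(1.008) + 16.00 = 18.016 g/mol.
n(C4H10) = 199.91 g / 58.12 g/mol = 3.4396 mol.
From the equation the C4H10:H2O mole ratio is 2:10, so n(H2O) = 3.4396 × 10/2 = 17.198 mol.
Mass of H2O = 17.198 mol × 18.016 g/mol = 309.84 g.
Actual mass collected = 309.84 g × 0.613 = 189.93 g.

189.9 g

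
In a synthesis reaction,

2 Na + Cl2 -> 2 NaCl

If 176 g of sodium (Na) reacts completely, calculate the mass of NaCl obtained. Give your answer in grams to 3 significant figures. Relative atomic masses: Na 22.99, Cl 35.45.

M(Na) = 22.99 g/mol.
M(NaCl) = 22.99 + 35.45 = 58.44 g/mol.
n(Na) = 176.0 g / 22.99 g/mol = 7.656 mol.
From the equation the Na:NaCl mole ratio is 2:2, so n(NaCl) = 7.656 × 2/2 = 7.656 mol.
Mass of NaCl = 7.656 mol × 58.44 g/mol = 447.4 g.

447 g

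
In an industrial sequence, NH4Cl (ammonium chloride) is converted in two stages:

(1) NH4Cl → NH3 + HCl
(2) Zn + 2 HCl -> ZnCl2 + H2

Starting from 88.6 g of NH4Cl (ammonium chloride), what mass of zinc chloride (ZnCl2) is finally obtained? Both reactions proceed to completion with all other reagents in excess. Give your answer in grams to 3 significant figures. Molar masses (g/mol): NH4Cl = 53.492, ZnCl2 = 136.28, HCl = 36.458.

113 g

n(NH4Cl) = 88.60 / 53.492 = 1.656 mol.
Step 1 gives a 1:1 ratio of NH4Cl to HCl, so n(HCl) = 1.656 mol.
In step 2 the HCl:ZnCl2 ratio is 2:1, so n(ZnCl2) = 0.8282 mol.
Mass of ZnCl2 = 0.8282 × 136.28 = 112.9 g.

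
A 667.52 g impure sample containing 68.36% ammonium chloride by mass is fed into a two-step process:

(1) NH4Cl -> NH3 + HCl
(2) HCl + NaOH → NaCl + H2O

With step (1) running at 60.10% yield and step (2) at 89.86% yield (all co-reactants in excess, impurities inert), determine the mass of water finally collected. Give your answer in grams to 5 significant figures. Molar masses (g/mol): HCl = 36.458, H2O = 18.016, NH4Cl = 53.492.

Pure NH4Cl = 667.52 × 0.6836 = 456.317 g.
n(NH4Cl) = 456.317 / 53.492 = 8.53056 mol.
Step 1 (NH4Cl:HCl = 1:1): theoretical n(HCl) = 8.53056 mol; at 60.10% yield, n(HCl) = 5.12687 mol.
Step 2 (HCl:H2O = 1:1): theoretical n(H2O) = 5.12687 mol, so theoretical mass = 5.12687 × 18.016 = 92.3656 g.
At 89.86% yield, actual mass of H2O = 92.3656 × 0.8986 = 82.9997 g.

83.000 g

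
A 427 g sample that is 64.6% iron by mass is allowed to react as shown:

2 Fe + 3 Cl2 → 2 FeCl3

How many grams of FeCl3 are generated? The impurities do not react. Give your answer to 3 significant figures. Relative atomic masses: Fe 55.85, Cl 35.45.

Mass of pure Fe = 427 g × 0.646 = 275.8 g.
M(Fe) = 55.85 g/mol.
M(FeCl3) = 55.85 + 3(35.45) = 162.20 g/mol.
n(Fe) = 275.8 g / 55.85 g/mol = 4.939 mol.
From the equation the Fe:FeCl3 mole ratio is 2:2, so n(FeCl3) = 4.939 × 2/2 = 4.939 mol.
Mass of FeCl3 = 4.939 mol × 162.20 g/mol = 801.1 g.

801 g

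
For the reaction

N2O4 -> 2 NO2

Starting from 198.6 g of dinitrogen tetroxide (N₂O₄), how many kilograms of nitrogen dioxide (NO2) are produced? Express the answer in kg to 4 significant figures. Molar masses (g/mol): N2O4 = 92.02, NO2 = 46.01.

0.1986 kg

n(N2O4) = 198.60 g / 92.02 g/mol = 2.1582 mol.
From the equation the N2O4:NO2 mole ratio is 1:2, so n(NO2) = 2.1582 × 2/1 = 4.3165 mol.
Mass of NO2 = 4.3165 mol × 46.01 g/mol = 198.60 g.
Converting to kg: 198.60 g = 0.1986 kg.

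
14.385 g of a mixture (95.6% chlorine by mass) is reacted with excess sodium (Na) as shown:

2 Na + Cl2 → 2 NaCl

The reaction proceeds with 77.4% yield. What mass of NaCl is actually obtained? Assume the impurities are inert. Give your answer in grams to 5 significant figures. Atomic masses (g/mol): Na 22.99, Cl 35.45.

17.547 g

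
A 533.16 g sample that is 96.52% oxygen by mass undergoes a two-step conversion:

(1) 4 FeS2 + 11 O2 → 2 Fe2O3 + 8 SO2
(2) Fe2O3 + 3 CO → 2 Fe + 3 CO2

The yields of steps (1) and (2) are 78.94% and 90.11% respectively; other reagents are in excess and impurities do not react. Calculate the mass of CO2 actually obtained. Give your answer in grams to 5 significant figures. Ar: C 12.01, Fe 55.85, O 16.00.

274.60 g

Pure O2 = 533.16 × 0.9652 = 514.606 g.
M(O2) = 2(16.00) = 32.00 g/mol.
M(CO2) = 12.01 + 2(16.00) = 44.01 g/mol.
n(O2) = 514.606 / 32.00 = 16.0814 mol.
Step 1 (O2:Fe2O3 = 11:2): theoretical n(Fe2O3) = 2.92390 mol; at 78.94% yield, n(Fe2O3) = 2.30813 mol.
Step 2 (Fe2O3:CO2 = 1:3): theoretical n(CO2) = 6.92438 mol, so theoretical mass = 6.92438 × 44.01 = 304.742 g.
At 90.11% yield, actual mass of CO2 = 304.742 × 0.9011 = 274.603 g.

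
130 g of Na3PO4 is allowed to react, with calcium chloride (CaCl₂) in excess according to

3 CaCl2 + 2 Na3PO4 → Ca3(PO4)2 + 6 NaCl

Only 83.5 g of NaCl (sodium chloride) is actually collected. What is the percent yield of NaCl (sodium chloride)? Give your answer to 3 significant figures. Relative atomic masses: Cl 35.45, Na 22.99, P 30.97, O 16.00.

M(Na3PO4) = 3(22.99) + 30.97 + 4(16.00) = 163.94 g/mol.
M(NaCl) = 22.99 + 35.45 = 58.44 g/mol.
n(Na3PO4) = 130.0 g / 163.94 g/mol = 0.7930 mol.
From the equation the Na3PO4:NaCl mole ratio is 2:6, so n(NaCl) = 0.7930 × 6/2 = 2.379 mol.
Mass of NaCl = 2.379 mol × 58.44 g/mol = 139.0 g.
This is the theoretical yield. Percent yield = 83.5 g / 139.0 g × 100% = 60.06%.

60.1 %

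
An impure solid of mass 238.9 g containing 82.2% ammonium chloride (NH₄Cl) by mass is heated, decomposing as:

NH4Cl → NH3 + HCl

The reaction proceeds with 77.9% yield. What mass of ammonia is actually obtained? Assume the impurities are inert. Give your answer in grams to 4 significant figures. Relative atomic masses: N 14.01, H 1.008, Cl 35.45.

Pure NH4Cl available = 238.9 g × 0.822 = 196.38 g.
M(NH4Cl) = 14.01 + 4(1.008) + 35.45 = 53.492 g/mol.
M(NH3) = 14.01 + 3(1.008) = 17.034 g/mol.
n(NH4Cl) = 196.38 g / 53.492 g/mol = 3.6711 mol.
From the equation the NH4Cl:NH3 mole ratio is 1:1, so n(NH3) = 3.6711 × 1/1 = 3.6711 mol.
Mass of NH3 = 3.6711 mol × 17.034 g/mol = 62.534 g.
Actual mass collected = 62.534 g × 0.779 = 48.714 g.

48.71 g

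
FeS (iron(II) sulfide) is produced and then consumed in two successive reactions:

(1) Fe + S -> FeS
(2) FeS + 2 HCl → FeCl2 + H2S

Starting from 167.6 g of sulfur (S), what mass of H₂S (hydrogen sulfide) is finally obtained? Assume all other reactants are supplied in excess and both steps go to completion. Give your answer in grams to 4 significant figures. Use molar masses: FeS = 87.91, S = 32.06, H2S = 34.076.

178.1 g

n(S) = 167.60 / 32.06 = 5.2277 mol.
Step 1 gives a 1:1 ratio of S to FeS, so n(FeS) = 5.2277 mol.
In step 2 the FeS:H2S ratio is 1:1, so n(H2S) = 5.2277 mol.
Mass of H2S = 5.2277 × 34.076 = 178.14 g.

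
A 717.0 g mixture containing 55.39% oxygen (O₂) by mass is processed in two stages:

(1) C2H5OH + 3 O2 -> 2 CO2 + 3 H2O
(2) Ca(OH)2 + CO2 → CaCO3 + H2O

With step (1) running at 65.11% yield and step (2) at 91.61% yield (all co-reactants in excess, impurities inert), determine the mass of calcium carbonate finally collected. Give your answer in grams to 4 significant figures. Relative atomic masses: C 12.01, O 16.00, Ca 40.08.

Pure O2 = 717.0 × 0.5539 = 397.15 g.
M(O2) = 2(16.00) = 32.00 g/mol.
M(CaCO3) = 40.08 + 12.01 + 3(16.00) = 100.09 g/mol.
n(O2) = 397.15 / 32.00 = 12.411 mol.
Step 1 (O2:CO2 = 3:2): theoretical n(CO2) = 8.2739 mol; at 65.11% yield, n(CO2) = 5.3871 mol.
Step 2 (CO2:CaCO3 = 1:1): theoretical n(CaCO3) = 5.3871 mol, so theoretical mass = 5.3871 × 100.09 = 539.20 g.
At 91.61% yield, actual mass of CaCO3 = 539.20 × 0.9161 = 493.96 g.

494.0 g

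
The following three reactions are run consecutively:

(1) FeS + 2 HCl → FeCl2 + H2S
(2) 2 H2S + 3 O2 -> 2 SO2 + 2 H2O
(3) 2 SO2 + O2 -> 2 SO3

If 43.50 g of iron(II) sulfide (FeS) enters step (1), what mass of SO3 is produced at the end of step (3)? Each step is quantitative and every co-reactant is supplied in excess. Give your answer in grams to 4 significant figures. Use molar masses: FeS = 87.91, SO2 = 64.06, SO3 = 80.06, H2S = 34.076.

39.62 g

n(FeS) = 43.50 / 87.91 = 0.49482 mol.
Reaction (1): FeS→H2S ratio 1:1 ⇒ n(H2S) = 0.49482 mol.
Reaction (2): H2S→SO2 ratio 2:2 ⇒ n(SO2) = 0.49482 mol.
Reaction (3): SO2→SO3 ratio 2:2 ⇒ n(SO3) = 0.49482 mol.
Mass of SO3 = 0.49482 × 80.06 = 39.616 g.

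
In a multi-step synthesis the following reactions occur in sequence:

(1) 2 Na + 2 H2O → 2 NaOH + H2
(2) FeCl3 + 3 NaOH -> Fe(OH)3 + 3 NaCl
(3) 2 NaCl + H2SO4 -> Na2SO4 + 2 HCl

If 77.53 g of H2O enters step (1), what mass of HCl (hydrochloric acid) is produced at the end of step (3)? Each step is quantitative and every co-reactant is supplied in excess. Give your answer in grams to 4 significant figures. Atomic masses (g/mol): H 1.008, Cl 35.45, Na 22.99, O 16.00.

156.9 g

M(H2O) = 2(1.008) + 16.00 = 18.016 g/mol.
M(HCl) = 1.008 + 35.45 = 36.458 g/mol.
n(H2O) = 77.53 / 18.016 = 4.3034 mol.
Reaction (1): H2O→NaOH ratio 2:2 ⇒ n(NaOH) = 4.3034 mol.
Reaction (2): NaOH→NaCl ratio 3:3 ⇒ n(NaCl) = 4.3034 mol.
Reaction (3): NaCl→HCl ratio 2:2 ⇒ n(HCl) = 4.3034 mol.
Mass of HCl = 4.3034 × 36.458 = 156.89 g.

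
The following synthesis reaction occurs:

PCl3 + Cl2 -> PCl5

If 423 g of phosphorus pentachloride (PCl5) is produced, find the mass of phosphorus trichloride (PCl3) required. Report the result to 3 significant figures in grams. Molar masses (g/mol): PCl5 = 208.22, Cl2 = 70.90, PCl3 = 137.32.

279 g

n(PCl5) = 423.0 g / 208.22 g/mol = 2.032 mol.
From the equation the PCl5:PCl3 mole ratio is 1:1, so n(PCl3) = 2.032 × 1/1 = 2.032 mol.
Mass of PCl3 = 2.032 mol × 137.32 g/mol = 279.0 g.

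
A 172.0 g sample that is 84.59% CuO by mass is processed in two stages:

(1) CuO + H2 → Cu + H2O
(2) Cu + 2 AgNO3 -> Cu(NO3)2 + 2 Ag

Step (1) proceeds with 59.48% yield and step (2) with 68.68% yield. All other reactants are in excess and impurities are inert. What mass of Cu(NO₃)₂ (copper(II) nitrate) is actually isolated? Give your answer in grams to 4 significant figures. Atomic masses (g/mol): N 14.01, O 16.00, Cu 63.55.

140.1 g

Pure CuO = 172.0 × 0.8459 = 145.49 g.
M(CuO) = 63.55 + 16.00 = 79.55 g/mol.
M(Cu(NO3)2) = 63.55 + 2(14.01) + 6(16.00) = 187.57 g/mol.
n(CuO) = 145.49 / 79.55 = 1.8290 mol.
Step 1 (CuO:Cu = 1:1): theoretical n(Cu) = 1.8290 mol; at 59.48% yield, n(Cu) = 1.0879 mol.
Step 2 (Cu:Cu(NO3)2 = 1:1): theoretical n(Cu(NO3)2) = 1.0879 mol, so theoretical mass = 1.0879 × 187.57 = 204.05 g.
At 68.68% yield, actual mass of Cu(NO3)2 = 204.05 × 0.6868 = 140.14 g.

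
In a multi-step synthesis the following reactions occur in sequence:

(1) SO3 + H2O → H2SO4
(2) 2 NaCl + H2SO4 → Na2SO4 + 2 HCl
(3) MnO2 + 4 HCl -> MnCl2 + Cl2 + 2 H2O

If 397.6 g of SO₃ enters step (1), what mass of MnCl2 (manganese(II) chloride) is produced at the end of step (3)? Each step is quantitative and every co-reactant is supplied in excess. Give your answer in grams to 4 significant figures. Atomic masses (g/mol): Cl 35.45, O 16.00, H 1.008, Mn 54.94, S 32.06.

312.5 g

M(SO3) = 32.06 + 3(16.00) = 80.06 g/mol.
M(MnCl2) = 54.94 + 2(35.45) = 125.84 g/mol.
n(SO3) = 397.6 / 80.06 = 4.9663 mol.
Reaction (1): SO3→H2SO4 ratio 1:1 ⇒ n(H2SO4) = 4.9663 mol.
Reaction (2): H2SO4→HCl ratio 1:2 ⇒ n(HCl) = 9.9326 mol.
Reaction (3): HCl→MnCl2 ratio 4:1 ⇒ n(MnCl2) = 2.4831 mol.
Mass of MnCl2 = 2.4831 × 125.84 = 312.48 g.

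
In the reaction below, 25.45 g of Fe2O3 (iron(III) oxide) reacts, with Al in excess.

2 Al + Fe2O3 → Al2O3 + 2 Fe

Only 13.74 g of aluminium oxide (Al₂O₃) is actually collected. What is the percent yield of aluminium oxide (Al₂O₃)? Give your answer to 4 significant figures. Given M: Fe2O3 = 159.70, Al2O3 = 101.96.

84.56 %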